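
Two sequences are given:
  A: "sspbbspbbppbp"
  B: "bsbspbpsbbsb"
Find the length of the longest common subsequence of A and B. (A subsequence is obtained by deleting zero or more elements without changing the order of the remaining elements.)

Backtracking the LCS table gives one alignment: s (A1,B2) → s (A2,B4) → p (A3,B5) → b (A4,B6) → s (A6,B8) → b (A8,B9) → b (A9,B10) → b (A12,B12).
So the longest common subsequence has length 8.

8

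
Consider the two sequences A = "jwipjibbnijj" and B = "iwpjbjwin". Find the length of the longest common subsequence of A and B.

5

Backtracking the LCS table gives one alignment: w (A2,B2) → p (A4,B3) → j (A5,B6) → i (A6,B8) → n (A9,B9).
So the longest common subsequence has length 5.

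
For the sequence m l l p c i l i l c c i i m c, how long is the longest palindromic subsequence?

One longest palindromic subsequence is ciicciic (positions 5,6,8,10,11,12,13,15); it reads the same forward and backward, and the interval DP gives dp[1][15] = 8.

8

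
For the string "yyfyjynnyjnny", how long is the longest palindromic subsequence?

Using dp[i][j] = 2 + dp[i+1][j−1] if the ends match, else max(dp[i+1][j], dp[i][j−1]):
dp[1][13] = 8. A witness is yjynnyjy at positions 1,5,6,7,8,9,10,13.

8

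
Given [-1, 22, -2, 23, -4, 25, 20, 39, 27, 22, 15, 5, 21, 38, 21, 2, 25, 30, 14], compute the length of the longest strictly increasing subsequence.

6

Scanning left to right, the best length ending at each element is: -1→1, 22→2, -2→1, 23→3, -4→1, 25→4, 20→2, 39→5, 27→5, 22→3, 15→2, 5→2, 21→3, 38→6, 21→3, 2→2, 25→4, 30→6, 14→3.
So the longest increasing subsequence has length 6, e.g. -1, 22, 23, 25, 27, 38.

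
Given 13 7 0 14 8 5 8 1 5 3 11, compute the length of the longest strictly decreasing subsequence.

Let dp[i] be the longest decreasing subsequence ending at position i. Then dp = [1, 2, 3, 1, 2, 3, 2, 4, 3, 4, 2].
The maximum is 4; one witness is 13, 7, 5, 1 at positions 1,2,6,8.

4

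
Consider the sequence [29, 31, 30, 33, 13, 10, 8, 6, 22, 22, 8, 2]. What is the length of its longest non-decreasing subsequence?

3

Let dp[i] be the longest non-decreasing subsequence ending at position i. Then dp = [1, 2, 2, 3, 1, 1, 1, 1, 2, 3, 2, 1].
The maximum is 3; one witness is 29, 31, 33 at positions 1,2,4.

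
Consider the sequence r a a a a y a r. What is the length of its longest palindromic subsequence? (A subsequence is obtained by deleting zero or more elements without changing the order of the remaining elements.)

7

One longest palindromic subsequence is raaaaar (positions 1,2,3,4,5,7,8); it reads the same forward and backward, and the interval DP gives dp[1][8] = 7.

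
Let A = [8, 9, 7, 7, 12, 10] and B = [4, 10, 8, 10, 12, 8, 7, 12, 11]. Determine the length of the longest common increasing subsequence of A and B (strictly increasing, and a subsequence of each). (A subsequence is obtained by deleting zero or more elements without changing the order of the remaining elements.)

2

For each value that appears in both, track the longest common increasing run ending there.
The best achievable length is 2; one witness is 8, 10 (A-positions 1,6, B-positions 3,4).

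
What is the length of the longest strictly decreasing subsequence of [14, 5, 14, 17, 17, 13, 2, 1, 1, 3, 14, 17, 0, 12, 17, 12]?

5

One longest decreasing subsequence is 14, 5, 2, 1, 0 (positions 1,2,7,8,13), of length 5; no longer one exists.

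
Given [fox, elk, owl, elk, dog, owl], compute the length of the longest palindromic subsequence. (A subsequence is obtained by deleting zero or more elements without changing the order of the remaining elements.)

3

One longest palindromic subsequence is owl dog owl (positions 3,5,6); it reads the same forward and backward, and the interval DP gives dp[1][6] = 3.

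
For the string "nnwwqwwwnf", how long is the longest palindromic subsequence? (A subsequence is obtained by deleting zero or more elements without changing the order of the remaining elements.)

Using dp[i][j] = 2 + dp[i+1][j−1] if the ends match, else max(dp[i+1][j], dp[i][j−1]):
dp[1][10] = 7. A witness is nwwwwwn at positions 2,3,4,6,7,8,9.

7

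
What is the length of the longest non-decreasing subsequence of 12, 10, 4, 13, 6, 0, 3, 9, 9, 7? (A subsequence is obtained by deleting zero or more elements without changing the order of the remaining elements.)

4

Let dp[i] be the longest non-decreasing subsequence ending at position i. Then dp = [1, 1, 1, 2, 2, 1, 2, 3, 4, 3].
The maximum is 4; one witness is 4, 6, 9, 9 at positions 3,5,8,9.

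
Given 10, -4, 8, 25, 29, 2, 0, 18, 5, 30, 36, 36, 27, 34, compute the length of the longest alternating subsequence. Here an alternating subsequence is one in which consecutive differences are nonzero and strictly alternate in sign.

Track the best alternating length ending on an up-step vs a down-step at each position: up/down = 1/1, 1/2, 3/2, 3/1, 3/1, 3/4, 3/4, 5/4, 5/6, 7/1, 7/1, 7/1, 7/8, 9/8.
The maximum over both is 9; one such subsequence is 10, -4, 8, 2, 18, 5, 30, 27, 34.

9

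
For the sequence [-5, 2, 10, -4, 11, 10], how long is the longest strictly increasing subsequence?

Scanning left to right, the best length ending at each element is: -5→1, 2→2, 10→3, -4→2, 11→4, 10→3.
So the longest increasing subsequence has length 4, e.g. -5, 2, 10, 11.

4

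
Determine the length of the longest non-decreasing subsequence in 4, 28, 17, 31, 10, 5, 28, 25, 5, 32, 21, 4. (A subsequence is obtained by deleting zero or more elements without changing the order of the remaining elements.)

One longest non-decreasing subsequence is 4, 28, 31, 32 (positions 1,2,4,10), of length 4; no longer one exists.

4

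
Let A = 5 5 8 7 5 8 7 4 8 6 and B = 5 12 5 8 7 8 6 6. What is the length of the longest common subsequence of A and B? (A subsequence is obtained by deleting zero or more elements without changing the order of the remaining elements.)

Backtracking the LCS table gives one alignment: 5 (A1,B1) → 5 (A2,B3) → 8 (A3,B4) → 7 (A4,B5) → 8 (A6,B6) → 6 (A10,B8).
So the longest common subsequence has length 6.

6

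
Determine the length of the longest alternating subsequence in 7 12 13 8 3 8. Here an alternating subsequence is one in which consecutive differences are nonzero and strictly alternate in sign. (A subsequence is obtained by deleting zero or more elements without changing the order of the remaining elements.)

Track the best alternating length ending on an up-step vs a down-step at each position: up/down = 1/1, 2/1, 2/1, 2/3, 1/3, 4/3.
The maximum over both is 4; one such subsequence is 7, 12, 3, 8.

4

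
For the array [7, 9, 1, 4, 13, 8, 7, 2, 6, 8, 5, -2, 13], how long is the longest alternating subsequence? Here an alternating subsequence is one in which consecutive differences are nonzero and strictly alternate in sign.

A longest alternating subsequence is 7, 9, 1, 4, 2, 6, 5, 13 (positions 1,2,3,4,8,9,11,13); its 7 consecutive differences strictly alternate in sign, and length 8 is optimal.

8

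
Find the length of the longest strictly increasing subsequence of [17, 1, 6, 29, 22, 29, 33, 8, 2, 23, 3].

Let dp[i] be the longest increasing subsequence ending at position i. Then dp = [1, 1, 2, 3, 3, 4, 5, 3, 2, 4, 3].
The maximum is 5; one witness is 1, 6, 22, 29, 33 at positions 2,3,5,6,7.

5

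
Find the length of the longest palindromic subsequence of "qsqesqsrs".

One longest palindromic subsequence is ssqss (positions 2,5,6,7,9); it reads the same forward and backward, and the interval DP gives dp[1][9] = 5.

5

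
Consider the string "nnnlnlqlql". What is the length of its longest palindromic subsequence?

5

One longest palindromic subsequence is lqlql (positions 4,7,8,9,10); it reads the same forward and backward, and the interval DP gives dp[1][10] = 5.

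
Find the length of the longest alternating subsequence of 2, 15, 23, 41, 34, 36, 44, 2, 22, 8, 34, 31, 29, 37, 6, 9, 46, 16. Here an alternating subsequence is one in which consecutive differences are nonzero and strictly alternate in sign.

13

Track the best alternating length ending on an up-step vs a down-step at each position: up/down = 1/1, 2/1, 2/1, 2/1, 2/3, 4/3, 4/1, 1/5, 6/5, 6/7, 8/5, 8/9, 8/9, 10/5, 6/11, 12/11, 12/1, 12/13.
The maximum over both is 13; one such subsequence is 2, 41, 34, 36, 2, 22, 8, 34, 31, 37, 6, 46, 16.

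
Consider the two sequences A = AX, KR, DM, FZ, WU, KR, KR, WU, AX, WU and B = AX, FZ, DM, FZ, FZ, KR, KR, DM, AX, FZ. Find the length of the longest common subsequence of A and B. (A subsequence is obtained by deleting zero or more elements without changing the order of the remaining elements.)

Backtracking the LCS table gives one alignment: AX (A1,B1) → DM (A3,B3) → FZ (A4,B5) → KR (A6,B6) → KR (A7,B7) → AX (A9,B9).
So the longest common subsequence has length 6.

6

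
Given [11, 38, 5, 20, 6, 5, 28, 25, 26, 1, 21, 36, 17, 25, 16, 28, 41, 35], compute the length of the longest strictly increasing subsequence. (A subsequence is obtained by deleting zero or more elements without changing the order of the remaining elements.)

Let dp[i] be the longest increasing subsequence ending at position i. Then dp = [1, 2, 1, 2, 2, 1, 3, 3, 4, 1, 3, 5, 3, 4, 3, 5, 6, 6].
The maximum is 6; one witness is 11, 20, 25, 26, 36, 41 at positions 1,4,8,9,12,17.

6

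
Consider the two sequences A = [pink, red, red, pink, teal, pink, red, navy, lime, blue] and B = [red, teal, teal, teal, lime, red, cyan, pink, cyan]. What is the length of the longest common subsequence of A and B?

3

Backtracking the LCS table gives one alignment: red (A2,B1) → red (A3,B6) → pink (A4,B8).
So the longest common subsequence has length 3.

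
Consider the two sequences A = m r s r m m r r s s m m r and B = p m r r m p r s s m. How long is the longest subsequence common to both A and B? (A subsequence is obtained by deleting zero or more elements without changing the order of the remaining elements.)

A longest common subsequence is mrrmrssm (length 8); the LCS DP confirms no longer common subsequence exists.

8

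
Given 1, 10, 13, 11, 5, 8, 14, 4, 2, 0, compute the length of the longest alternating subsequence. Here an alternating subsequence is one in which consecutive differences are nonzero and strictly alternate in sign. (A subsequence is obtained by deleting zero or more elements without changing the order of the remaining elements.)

5

Track the best alternating length ending on an up-step vs a down-step at each position: up/down = 1/1, 2/1, 2/1, 2/3, 2/3, 4/3, 4/1, 2/5, 2/5, 1/5.
The maximum over both is 5; one such subsequence is 1, 10, 5, 8, 4.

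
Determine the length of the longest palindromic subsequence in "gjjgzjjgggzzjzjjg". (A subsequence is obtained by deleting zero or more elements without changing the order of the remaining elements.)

13

One longest palindromic subsequence is gjjzjgggjzjjg (positions 1,2,3,5,6,8,9,10,13,14,15,16,17); it reads the same forward and backward, and the interval DP gives dp[1][17] = 13.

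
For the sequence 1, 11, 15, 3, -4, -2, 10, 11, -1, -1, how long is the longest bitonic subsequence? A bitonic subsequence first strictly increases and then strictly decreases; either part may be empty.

5

Let inc[i] be the LIS ending at i and dec[i] the longest strictly decreasing subsequence starting at i. inc = [1, 2, 3, 2, 1, 2, 3, 4, 3, 3], dec = [2, 3, 3, 2, 1, 1, 2, 2, 1, 1].
max_i inc[i]+dec[i]−1 = 5, with one witness 1, 11, 15, 11, -1.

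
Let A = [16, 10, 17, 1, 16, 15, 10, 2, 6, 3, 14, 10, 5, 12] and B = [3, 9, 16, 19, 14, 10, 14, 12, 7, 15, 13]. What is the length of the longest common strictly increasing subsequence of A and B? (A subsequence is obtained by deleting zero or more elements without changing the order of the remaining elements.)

A longest common strictly increasing subsequence is 3, 10, 12 (length 3); it appears in order in both A and B, and no longer such subsequence exists.

3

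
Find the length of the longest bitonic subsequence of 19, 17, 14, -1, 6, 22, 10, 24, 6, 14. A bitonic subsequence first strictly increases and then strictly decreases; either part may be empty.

One longest bitonic subsequence is 19, 17, 14, 10, 6 (positions 1,2,3,7,9): it rises to 19 then falls. Length 5 is optimal.

5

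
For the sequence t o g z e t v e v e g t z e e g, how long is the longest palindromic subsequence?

9

One longest palindromic subsequence is geteveteg (positions 3,5,6,8,9,10,12,15,16); it reads the same forward and backward, and the interval DP gives dp[1][16] = 9.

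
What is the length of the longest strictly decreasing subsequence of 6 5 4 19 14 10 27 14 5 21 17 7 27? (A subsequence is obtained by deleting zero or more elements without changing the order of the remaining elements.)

Scanning left to right, the best length ending at each element is: 6→1, 5→2, 4→3, 19→1, 14→2, 10→3, 27→1, 14→2, 5→4, 21→2, 17→3, 7→4, 27→1.
So the longest decreasing subsequence has length 4, e.g. 19, 14, 10, 5.

4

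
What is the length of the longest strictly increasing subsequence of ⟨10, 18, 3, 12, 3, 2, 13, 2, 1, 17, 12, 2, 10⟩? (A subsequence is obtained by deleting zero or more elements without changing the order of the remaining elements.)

4

Scanning left to right, the best length ending at each element is: 10→1, 18→2, 3→1, 12→2, 3→1, 2→1, 13→3, 2→1, 1→1, 17→4, 12→2, 2→2, 10→3.
So the longest increasing subsequence has length 4, e.g. 10, 12, 13, 17.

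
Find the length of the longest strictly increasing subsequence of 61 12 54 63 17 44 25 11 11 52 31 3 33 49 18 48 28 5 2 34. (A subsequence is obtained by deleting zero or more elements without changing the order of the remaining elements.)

One longest increasing subsequence is 12, 17, 25, 31, 33, 49 (positions 2,5,7,11,13,14), of length 6; no longer one exists.

6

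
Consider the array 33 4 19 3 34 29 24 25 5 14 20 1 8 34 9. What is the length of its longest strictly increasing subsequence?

Let dp[i] be the longest increasing subsequence ending at position i. Then dp = [1, 1, 2, 1, 3, 3, 3, 4, 2, 3, 4, 1, 3, 5, 4].
The maximum is 5; one witness is 4, 19, 24, 25, 34 at positions 2,3,7,8,14.

5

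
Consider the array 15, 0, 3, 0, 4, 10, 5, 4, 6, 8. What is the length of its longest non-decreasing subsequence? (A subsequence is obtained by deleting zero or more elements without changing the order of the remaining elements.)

Scanning left to right, the best length ending at each element is: 15→1, 0→1, 3→2, 0→2, 4→3, 10→4, 5→4, 4→4, 6→5, 8→6.
So the longest non-decreasing subsequence has length 6, e.g. 0, 3, 4, 5, 6, 8.

6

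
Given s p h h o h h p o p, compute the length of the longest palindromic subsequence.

One longest palindromic subsequence is phhohhp (positions 2,3,4,5,6,7,10); it reads the same forward and backward, and the interval DP gives dp[1][10] = 7.

7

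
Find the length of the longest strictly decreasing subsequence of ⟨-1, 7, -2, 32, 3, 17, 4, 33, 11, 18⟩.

Let dp[i] be the longest decreasing subsequence ending at position i. Then dp = [1, 1, 2, 1, 2, 2, 3, 1, 3, 2].
The maximum is 3; one witness is 32, 17, 4 at positions 4,6,7.

3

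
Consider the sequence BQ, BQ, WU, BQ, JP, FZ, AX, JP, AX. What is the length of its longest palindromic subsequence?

One longest palindromic subsequence is AX JP AX (positions 7,8,9); it reads the same forward and backward, and the interval DP gives dp[1][9] = 3.

3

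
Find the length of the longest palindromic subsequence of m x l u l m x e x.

Using dp[i][j] = 2 + dp[i+1][j−1] if the ends match, else max(dp[i+1][j], dp[i][j−1]):
dp[1][9] = 5. A witness is xlulx at positions 2,3,4,5,9.

5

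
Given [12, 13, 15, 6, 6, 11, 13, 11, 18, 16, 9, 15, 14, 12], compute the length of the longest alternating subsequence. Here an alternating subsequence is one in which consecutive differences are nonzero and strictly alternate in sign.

A longest alternating subsequence is 12, 13, 6, 13, 11, 18, 9, 15, 14 (positions 1,2,4,7,8,9,11,12,13); its 8 consecutive differences strictly alternate in sign, and length 9 is optimal.

9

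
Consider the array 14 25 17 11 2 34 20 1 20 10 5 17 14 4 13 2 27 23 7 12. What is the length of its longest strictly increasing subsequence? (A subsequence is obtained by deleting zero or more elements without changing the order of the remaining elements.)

Scanning left to right, the best length ending at each element is: 14→1, 25→2, 17→2, 11→1, 2→1, 34→3, 20→3, 1→1, 20→3, 10→2, 5→2, 17→3, 14→3, 4→2, 13→3, 2→2, 27→4, 23→4, 7→3, 12→4.
So the longest increasing subsequence has length 4, e.g. 14, 17, 20, 27.

4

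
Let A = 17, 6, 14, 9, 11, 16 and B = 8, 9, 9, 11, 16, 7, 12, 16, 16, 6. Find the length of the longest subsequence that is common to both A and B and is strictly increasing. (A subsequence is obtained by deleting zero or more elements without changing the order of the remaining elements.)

For each value that appears in both, track the longest common increasing run ending there.
The best achievable length is 3; one witness is 9, 11, 16 (A-positions 4,5,6, B-positions 2,4,5).

3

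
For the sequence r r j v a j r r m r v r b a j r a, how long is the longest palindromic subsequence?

11

One longest palindromic subsequence is rjarrmrrajr (positions 2,3,5,7,8,9,10,12,14,15,16); it reads the same forward and backward, and the interval DP gives dp[1][17] = 11.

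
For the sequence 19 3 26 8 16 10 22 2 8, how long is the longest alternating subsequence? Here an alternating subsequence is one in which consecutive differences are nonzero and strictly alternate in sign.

Track the best alternating length ending on an up-step vs a down-step at each position: up/down = 1/1, 1/2, 3/1, 3/4, 5/4, 5/6, 7/4, 1/8, 9/8.
The maximum over both is 9; one such subsequence is 19, 3, 26, 8, 16, 10, 22, 2, 8.

9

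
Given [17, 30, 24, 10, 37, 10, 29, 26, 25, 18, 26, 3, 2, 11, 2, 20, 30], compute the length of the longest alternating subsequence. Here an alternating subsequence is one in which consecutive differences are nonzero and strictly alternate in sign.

12

Track the best alternating length ending on an up-step vs a down-step at each position: up/down = 1/1, 2/1, 2/3, 1/3, 4/1, 1/5, 6/5, 6/7, 6/7, 6/7, 8/7, 1/9, 1/9, 10/9, 1/11, 12/9, 12/5.
The maximum over both is 12; one such subsequence is 17, 30, 24, 37, 10, 29, 25, 26, 3, 11, 2, 20.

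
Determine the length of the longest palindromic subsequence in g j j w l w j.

5

One longest palindromic subsequence is jwlwj (positions 2,4,5,6,7); it reads the same forward and backward, and the interval DP gives dp[1][7] = 5.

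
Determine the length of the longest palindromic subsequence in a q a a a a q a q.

Using dp[i][j] = 2 + dp[i+1][j−1] if the ends match, else max(dp[i+1][j], dp[i][j−1]):
dp[1][9] = 8. A witness is aqaaaaqa at positions 1,2,3,4,5,6,7,8.

8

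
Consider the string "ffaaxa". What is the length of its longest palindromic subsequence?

One longest palindromic subsequence is axa (positions 3,5,6); it reads the same forward and backward, and the interval DP gives dp[1][6] = 3.

3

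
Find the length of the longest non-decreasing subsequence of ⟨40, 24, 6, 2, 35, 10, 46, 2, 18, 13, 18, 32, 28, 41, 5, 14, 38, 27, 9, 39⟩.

7

Let dp[i] be the longest non-decreasing subsequence ending at position i. Then dp = [1, 1, 1, 1, 2, 2, 3, 2, 3, 3, 4, 5, 5, 6, 3, 4, 6, 5, 4, 7].
The maximum is 7; one witness is 6, 10, 18, 18, 32, 38, 39 at positions 3,6,9,11,12,17,20.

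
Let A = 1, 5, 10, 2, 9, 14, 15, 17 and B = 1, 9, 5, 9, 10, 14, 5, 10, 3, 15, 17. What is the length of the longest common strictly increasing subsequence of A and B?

6

For each value that appears in both, track the longest common increasing run ending there.
The best achievable length is 6; one witness is 1, 5, 9, 14, 15, 17 (A-positions 1,2,5,6,7,8, B-positions 1,3,4,6,10,11).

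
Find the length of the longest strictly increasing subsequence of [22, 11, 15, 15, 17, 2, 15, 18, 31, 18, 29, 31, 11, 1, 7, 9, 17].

6

Let dp[i] be the longest increasing subsequence ending at position i. Then dp = [1, 1, 2, 2, 3, 1, 2, 4, 5, 4, 5, 6, 2, 1, 2, 3, 4].
The maximum is 6; one witness is 11, 15, 17, 18, 29, 31 at positions 2,3,5,8,11,12.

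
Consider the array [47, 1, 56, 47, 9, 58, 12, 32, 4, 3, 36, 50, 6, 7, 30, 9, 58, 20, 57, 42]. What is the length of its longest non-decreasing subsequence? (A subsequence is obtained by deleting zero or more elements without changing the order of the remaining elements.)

7

Let dp[i] be the longest non-decreasing subsequence ending at position i. Then dp = [1, 1, 2, 2, 2, 3, 3, 4, 2, 2, 5, 6, 3, 4, 5, 5, 7, 6, 7, 7].
The maximum is 7; one witness is 1, 9, 12, 32, 36, 50, 58 at positions 2,5,7,8,11,12,17.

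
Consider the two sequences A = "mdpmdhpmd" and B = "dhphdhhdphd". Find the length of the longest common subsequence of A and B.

6

A longest common subsequence is dpdhpd (length 6); the LCS DP confirms no longer common subsequence exists.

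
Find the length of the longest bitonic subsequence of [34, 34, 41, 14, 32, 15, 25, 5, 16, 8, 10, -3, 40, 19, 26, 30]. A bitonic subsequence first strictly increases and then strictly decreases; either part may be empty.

7

One longest bitonic subsequence is 34, 41, 32, 25, 16, 10, -3 (positions 1,3,5,7,9,11,12): it rises to 41 then falls. Length 7 is optimal.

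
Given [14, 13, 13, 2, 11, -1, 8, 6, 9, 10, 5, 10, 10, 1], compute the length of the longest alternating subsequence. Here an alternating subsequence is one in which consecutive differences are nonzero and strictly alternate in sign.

10

Track the best alternating length ending on an up-step vs a down-step at each position: up/down = 1/1, 1/2, 1/2, 1/2, 3/2, 1/4, 5/4, 5/6, 7/4, 7/4, 5/8, 9/4, 9/4, 5/10.
The maximum over both is 10; one such subsequence is 14, 2, 11, -1, 8, 6, 9, 5, 10, 1.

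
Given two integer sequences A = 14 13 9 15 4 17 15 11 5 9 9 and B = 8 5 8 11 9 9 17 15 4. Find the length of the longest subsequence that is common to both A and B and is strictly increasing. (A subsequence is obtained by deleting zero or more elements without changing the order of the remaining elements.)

For each value that appears in both, track the longest common increasing run ending there.
The best achievable length is 2; one witness is 5, 9 (A-positions 9,10, B-positions 2,5).

2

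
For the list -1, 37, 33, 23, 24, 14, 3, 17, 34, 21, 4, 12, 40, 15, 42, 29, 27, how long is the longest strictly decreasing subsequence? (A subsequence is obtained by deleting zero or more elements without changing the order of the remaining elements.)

5

Scanning left to right, the best length ending at each element is: -1→1, 37→1, 33→2, 23→3, 24→3, 14→4, 3→5, 17→4, 34→2, 21→4, 4→5, 12→5, 40→1, 15→5, 42→1, 29→3, 27→4.
So the longest decreasing subsequence has length 5, e.g. 37, 33, 23, 14, 3.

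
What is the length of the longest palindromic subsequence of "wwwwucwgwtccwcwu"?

One longest palindromic subsequence is wwcwgwcww (positions 3,4,6,7,8,9,12,13,15); it reads the same forward and backward, and the interval DP gives dp[1][16] = 9.

9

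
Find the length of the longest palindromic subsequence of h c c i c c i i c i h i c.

8

One longest palindromic subsequence is ciciicic (positions 2,4,6,7,8,9,12,13); it reads the same forward and backward, and the interval DP gives dp[1][13] = 8.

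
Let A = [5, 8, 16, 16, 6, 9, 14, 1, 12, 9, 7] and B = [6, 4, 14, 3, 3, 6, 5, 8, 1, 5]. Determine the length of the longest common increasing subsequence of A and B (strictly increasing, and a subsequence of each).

A longest common strictly increasing subsequence is 6, 14 (length 2); it appears in order in both A and B, and no longer such subsequence exists.

2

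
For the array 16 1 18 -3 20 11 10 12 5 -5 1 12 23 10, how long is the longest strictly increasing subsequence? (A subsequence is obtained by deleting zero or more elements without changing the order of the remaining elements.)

Let dp[i] be the longest increasing subsequence ending at position i. Then dp = [1, 1, 2, 1, 3, 2, 2, 3, 2, 1, 2, 3, 4, 3].
The maximum is 4; one witness is 16, 18, 20, 23 at positions 1,3,5,13.

4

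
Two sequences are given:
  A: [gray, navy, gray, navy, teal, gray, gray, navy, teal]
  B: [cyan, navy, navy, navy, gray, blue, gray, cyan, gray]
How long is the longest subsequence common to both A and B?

4

A longest common subsequence is navy, gray, gray, gray (length 4); the LCS DP confirms no longer common subsequence exists.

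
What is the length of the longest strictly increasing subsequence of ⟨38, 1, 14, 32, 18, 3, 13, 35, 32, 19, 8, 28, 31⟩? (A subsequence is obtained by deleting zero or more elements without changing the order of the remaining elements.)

Scanning left to right, the best length ending at each element is: 38→1, 1→1, 14→2, 32→3, 18→3, 3→2, 13→3, 35→4, 32→4, 19→4, 8→3, 28→5, 31→6.
So the longest increasing subsequence has length 6, e.g. 1, 14, 18, 19, 28, 31.

6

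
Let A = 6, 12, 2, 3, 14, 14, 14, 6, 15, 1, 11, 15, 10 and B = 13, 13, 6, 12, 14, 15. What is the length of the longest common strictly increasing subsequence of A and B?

For each value that appears in both, track the longest common increasing run ending there.
The best achievable length is 4; one witness is 6, 12, 14, 15 (A-positions 1,2,5,9, B-positions 3,4,5,6).

4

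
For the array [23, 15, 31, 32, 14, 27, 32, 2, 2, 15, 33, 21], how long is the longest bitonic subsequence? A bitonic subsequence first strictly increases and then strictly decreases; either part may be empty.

5

Let inc[i] be the LIS ending at i and dec[i] the longest strictly decreasing subsequence starting at i. inc = [1, 1, 2, 3, 1, 2, 3, 1, 1, 2, 4, 3], dec = [4, 3, 3, 3, 2, 2, 2, 1, 1, 1, 2, 1].
max_i inc[i]+dec[i]−1 = 5, with one witness 23, 31, 32, 27, 21.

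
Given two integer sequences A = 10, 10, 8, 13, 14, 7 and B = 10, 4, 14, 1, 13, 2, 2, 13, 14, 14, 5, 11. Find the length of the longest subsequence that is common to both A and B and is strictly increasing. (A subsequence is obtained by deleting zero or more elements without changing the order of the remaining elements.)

For each value that appears in both, track the longest common increasing run ending there.
The best achievable length is 3; one witness is 10, 13, 14 (A-positions 1,4,5, B-positions 1,5,9).

3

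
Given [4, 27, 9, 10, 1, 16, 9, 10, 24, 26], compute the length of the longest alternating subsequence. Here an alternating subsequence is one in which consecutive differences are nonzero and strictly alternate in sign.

8

A longest alternating subsequence is 4, 27, 9, 10, 1, 16, 9, 10 (positions 1,2,3,4,5,6,7,8); its 7 consecutive differences strictly alternate in sign, and length 8 is optimal.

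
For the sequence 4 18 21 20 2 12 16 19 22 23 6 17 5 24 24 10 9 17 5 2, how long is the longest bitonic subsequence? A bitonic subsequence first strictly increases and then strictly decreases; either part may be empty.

11

Let inc[i] be the LIS ending at i and dec[i] the longest strictly decreasing subsequence starting at i. inc = [1, 2, 3, 3, 1, 2, 3, 4, 5, 6, 2, 4, 2, 7, 7, 3, 3, 4, 2, 1], dec = [2, 6, 8, 7, 1, 5, 5, 6, 6, 6, 3, 5, 2, 5, 5, 4, 3, 3, 2, 1].
max_i inc[i]+dec[i]−1 = 11, with one witness 4, 12, 16, 19, 22, 23, 17, 10, 9, 5, 2.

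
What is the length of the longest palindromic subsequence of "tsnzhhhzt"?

Using dp[i][j] = 2 + dp[i+1][j−1] if the ends match, else max(dp[i+1][j], dp[i][j−1]):
dp[1][9] = 7. A witness is tzhhhzt at positions 1,4,5,6,7,8,9.

7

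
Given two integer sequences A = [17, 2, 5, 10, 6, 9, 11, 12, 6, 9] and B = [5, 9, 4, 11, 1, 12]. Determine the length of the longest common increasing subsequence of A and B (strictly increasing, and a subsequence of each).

For each value that appears in both, track the longest common increasing run ending there.
The best achievable length is 4; one witness is 5, 9, 11, 12 (A-positions 3,6,7,8, B-positions 1,2,4,6).

4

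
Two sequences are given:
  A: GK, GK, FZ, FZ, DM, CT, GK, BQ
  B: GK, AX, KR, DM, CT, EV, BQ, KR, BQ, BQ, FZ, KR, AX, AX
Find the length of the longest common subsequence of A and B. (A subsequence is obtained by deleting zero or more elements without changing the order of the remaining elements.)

A longest common subsequence is GK, DM, CT, BQ (length 4); the LCS DP confirms no longer common subsequence exists.

4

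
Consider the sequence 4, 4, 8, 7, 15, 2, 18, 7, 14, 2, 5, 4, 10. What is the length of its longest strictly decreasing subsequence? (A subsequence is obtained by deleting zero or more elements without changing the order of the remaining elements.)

Scanning left to right, the best length ending at each element is: 4→1, 4→1, 8→1, 7→2, 15→1, 2→3, 18→1, 7→2, 14→2, 2→3, 5→3, 4→4, 10→3.
So the longest decreasing subsequence has length 4, e.g. 8, 7, 5, 4.

4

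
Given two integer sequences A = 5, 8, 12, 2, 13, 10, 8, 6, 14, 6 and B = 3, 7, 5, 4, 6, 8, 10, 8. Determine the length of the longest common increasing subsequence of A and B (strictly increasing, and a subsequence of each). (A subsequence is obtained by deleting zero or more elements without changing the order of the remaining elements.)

A longest common strictly increasing subsequence is 5, 8, 10 (length 3); it appears in order in both A and B, and no longer such subsequence exists.

3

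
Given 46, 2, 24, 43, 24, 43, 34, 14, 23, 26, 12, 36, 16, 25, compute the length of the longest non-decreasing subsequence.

Let dp[i] be the longest non-decreasing subsequence ending at position i. Then dp = [1, 1, 2, 3, 3, 4, 4, 2, 3, 4, 2, 5, 3, 4].
The maximum is 5; one witness is 2, 24, 24, 34, 36 at positions 2,3,5,7,12.

5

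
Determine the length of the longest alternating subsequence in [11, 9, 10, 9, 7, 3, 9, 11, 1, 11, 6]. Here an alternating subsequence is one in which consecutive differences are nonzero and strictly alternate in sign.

8

Track the best alternating length ending on an up-step vs a down-step at each position: up/down = 1/1, 1/2, 3/2, 1/4, 1/4, 1/4, 5/4, 5/1, 1/6, 7/1, 7/8.
The maximum over both is 8; one such subsequence is 11, 9, 10, 7, 9, 1, 11, 6.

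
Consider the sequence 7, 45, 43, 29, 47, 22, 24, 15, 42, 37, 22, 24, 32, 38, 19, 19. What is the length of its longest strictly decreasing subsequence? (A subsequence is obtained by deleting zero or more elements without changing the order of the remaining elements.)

One longest decreasing subsequence is 45, 43, 29, 24, 22, 19 (positions 2,3,4,7,11,15), of length 6; no longer one exists.

6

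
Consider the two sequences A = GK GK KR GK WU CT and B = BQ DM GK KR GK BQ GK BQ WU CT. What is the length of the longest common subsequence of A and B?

5

Backtracking the LCS table gives one alignment: GK (A1,B3) → GK (A2,B5) → GK (A4,B7) → WU (A5,B9) → CT (A6,B10).
So the longest common subsequence has length 5.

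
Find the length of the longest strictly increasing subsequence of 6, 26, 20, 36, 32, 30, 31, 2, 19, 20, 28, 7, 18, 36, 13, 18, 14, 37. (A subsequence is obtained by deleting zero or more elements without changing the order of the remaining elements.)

6

Scanning left to right, the best length ending at each element is: 6→1, 26→2, 20→2, 36→3, 32→3, 30→3, 31→4, 2→1, 19→2, 20→3, 28→4, 7→2, 18→3, 36→5, 13→3, 18→4, 14→4, 37→6.
So the longest increasing subsequence has length 6, e.g. 6, 26, 30, 31, 36, 37.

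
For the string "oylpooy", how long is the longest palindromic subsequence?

One longest palindromic subsequence is yooy (positions 2,5,6,7); it reads the same forward and backward, and the interval DP gives dp[1][7] = 4.

4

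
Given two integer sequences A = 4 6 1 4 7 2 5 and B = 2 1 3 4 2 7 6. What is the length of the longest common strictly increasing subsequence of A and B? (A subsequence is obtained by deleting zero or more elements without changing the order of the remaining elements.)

A longest common strictly increasing subsequence is 1, 4, 7 (length 3); it appears in order in both A and B, and no longer such subsequence exists.

3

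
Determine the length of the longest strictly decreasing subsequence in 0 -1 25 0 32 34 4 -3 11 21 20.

Let dp[i] be the longest decreasing subsequence ending at position i. Then dp = [1, 2, 1, 2, 1, 1, 2, 3, 2, 2, 3].
The maximum is 3; one witness is 0, -1, -3 at positions 1,2,8.

3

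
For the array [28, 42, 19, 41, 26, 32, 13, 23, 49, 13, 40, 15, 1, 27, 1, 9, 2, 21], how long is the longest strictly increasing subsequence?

4

Scanning left to right, the best length ending at each element is: 28→1, 42→2, 19→1, 41→2, 26→2, 32→3, 13→1, 23→2, 49→4, 13→1, 40→4, 15→2, 1→1, 27→3, 1→1, 9→2, 2→2, 21→3.
So the longest increasing subsequence has length 4, e.g. 19, 26, 32, 49.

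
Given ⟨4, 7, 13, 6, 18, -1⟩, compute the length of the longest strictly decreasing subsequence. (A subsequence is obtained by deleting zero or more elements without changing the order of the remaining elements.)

3

Let dp[i] be the longest decreasing subsequence ending at position i. Then dp = [1, 1, 1, 2, 1, 3].
The maximum is 3; one witness is 7, 6, -1 at positions 2,4,6.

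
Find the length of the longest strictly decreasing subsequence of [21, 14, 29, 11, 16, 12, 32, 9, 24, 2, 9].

Scanning left to right, the best length ending at each element is: 21→1, 14→2, 29→1, 11→3, 16→2, 12→3, 32→1, 9→4, 24→2, 2→5, 9→4.
So the longest decreasing subsequence has length 5, e.g. 21, 14, 11, 9, 2.

5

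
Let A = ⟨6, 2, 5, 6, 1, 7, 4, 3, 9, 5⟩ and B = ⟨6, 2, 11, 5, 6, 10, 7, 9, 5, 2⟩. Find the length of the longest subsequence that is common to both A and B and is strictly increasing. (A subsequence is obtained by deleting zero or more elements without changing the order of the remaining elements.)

5

A longest common strictly increasing subsequence is 2, 5, 6, 7, 9 (length 5); it appears in order in both A and B, and no longer such subsequence exists.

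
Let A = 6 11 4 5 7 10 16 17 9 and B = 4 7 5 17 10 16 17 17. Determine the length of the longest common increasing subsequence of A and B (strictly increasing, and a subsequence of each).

For each value that appears in both, track the longest common increasing run ending there.
The best achievable length is 5; one witness is 4, 7, 10, 16, 17 (A-positions 3,5,6,7,8, B-positions 1,2,5,6,7).

5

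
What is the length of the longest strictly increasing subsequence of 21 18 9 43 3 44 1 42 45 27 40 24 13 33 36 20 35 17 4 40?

5

Let dp[i] be the longest increasing subsequence ending at position i. Then dp = [1, 1, 1, 2, 1, 3, 1, 2, 4, 2, 3, 2, 2, 3, 4, 3, 4, 3, 2, 5].
The maximum is 5; one witness is 21, 27, 33, 36, 40 at positions 1,10,14,15,20.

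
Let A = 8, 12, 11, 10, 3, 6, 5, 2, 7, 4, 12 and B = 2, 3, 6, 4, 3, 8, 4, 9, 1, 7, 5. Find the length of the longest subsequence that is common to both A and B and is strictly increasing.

3

For each value that appears in both, track the longest common increasing run ending there.
The best achievable length is 3; one witness is 3, 6, 7 (A-positions 5,6,9, B-positions 2,3,10).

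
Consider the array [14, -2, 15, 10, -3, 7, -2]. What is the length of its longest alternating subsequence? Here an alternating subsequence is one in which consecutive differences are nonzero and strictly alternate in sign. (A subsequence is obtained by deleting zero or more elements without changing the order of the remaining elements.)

6

A longest alternating subsequence is 14, -2, 15, -3, 7, -2 (positions 1,2,3,5,6,7); its 5 consecutive differences strictly alternate in sign, and length 6 is optimal.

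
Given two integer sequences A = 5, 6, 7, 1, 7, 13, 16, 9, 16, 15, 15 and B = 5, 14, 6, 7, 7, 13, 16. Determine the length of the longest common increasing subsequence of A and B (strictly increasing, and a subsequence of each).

5

For each value that appears in both, track the longest common increasing run ending there.
The best achievable length is 5; one witness is 5, 6, 7, 13, 16 (A-positions 1,2,3,6,7, B-positions 1,3,4,6,7).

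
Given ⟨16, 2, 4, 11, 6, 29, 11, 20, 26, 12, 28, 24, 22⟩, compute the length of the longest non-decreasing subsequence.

7

Let dp[i] be the longest non-decreasing subsequence ending at position i. Then dp = [1, 1, 2, 3, 3, 4, 4, 5, 6, 5, 7, 6, 6].
The maximum is 7; one witness is 2, 4, 11, 11, 20, 26, 28 at positions 2,3,4,7,8,9,11.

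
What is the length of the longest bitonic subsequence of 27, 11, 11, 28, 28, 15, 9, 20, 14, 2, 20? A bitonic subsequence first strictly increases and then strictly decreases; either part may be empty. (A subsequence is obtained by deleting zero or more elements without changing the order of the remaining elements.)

5

One longest bitonic subsequence is 27, 28, 20, 14, 2 (positions 1,4,8,9,10): it rises to 28 then falls. Length 5 is optimal.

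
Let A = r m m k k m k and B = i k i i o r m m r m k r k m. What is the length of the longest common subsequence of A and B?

6

Backtracking the LCS table gives one alignment: r (A1,B6) → m (A2,B8) → m (A3,B10) → k (A4,B11) → k (A5,B13) → m (A6,B14).
So the longest common subsequence has length 6.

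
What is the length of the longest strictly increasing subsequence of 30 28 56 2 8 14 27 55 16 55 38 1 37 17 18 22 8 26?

Let dp[i] be the longest increasing subsequence ending at position i. Then dp = [1, 1, 2, 1, 2, 3, 4, 5, 4, 5, 5, 1, 5, 5, 6, 7, 2, 8].
The maximum is 8; one witness is 2, 8, 14, 16, 17, 18, 22, 26 at positions 4,5,6,9,14,15,16,18.

8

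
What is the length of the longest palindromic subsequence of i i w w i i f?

Using dp[i][j] = 2 + dp[i+1][j−1] if the ends match, else max(dp[i+1][j], dp[i][j−1]):
dp[1][7] = 6. A witness is iiwwii at positions 1,2,3,4,5,6.

6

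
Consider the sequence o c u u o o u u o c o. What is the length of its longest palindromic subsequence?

Using dp[i][j] = 2 + dp[i+1][j−1] if the ends match, else max(dp[i+1][j], dp[i][j−1]):
dp[1][11] = 10. A witness is ocuuoouuco at positions 1,2,3,4,5,6,7,8,10,11.

10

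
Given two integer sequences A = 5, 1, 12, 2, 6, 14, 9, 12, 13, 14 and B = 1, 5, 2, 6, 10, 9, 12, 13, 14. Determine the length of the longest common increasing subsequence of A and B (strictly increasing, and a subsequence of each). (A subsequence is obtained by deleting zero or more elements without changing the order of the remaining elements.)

7

A longest common strictly increasing subsequence is 1, 2, 6, 9, 12, 13, 14 (length 7); it appears in order in both A and B, and no longer such subsequence exists.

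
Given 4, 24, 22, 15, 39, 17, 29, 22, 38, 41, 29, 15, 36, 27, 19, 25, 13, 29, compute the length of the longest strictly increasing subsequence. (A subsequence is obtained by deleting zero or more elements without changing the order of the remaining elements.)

Let dp[i] be the longest increasing subsequence ending at position i. Then dp = [1, 2, 2, 2, 3, 3, 4, 4, 5, 6, 5, 2, 6, 5, 4, 5, 2, 6].
The maximum is 6; one witness is 4, 15, 17, 29, 38, 41 at positions 1,4,6,7,9,10.

6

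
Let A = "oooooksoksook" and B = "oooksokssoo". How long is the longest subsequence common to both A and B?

Backtracking the LCS table gives one alignment: o (A3,B1) → o (A4,B2) → o (A5,B3) → k (A6,B4) → s (A7,B5) → o (A8,B6) → k (A9,B7) → s (A10,B9) → o (A11,B10) → o (A12,B11).
So the longest common subsequence has length 10.

10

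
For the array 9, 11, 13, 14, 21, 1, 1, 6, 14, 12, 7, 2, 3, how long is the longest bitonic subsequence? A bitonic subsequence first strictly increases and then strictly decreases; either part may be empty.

9

One longest bitonic subsequence is 9, 11, 13, 14, 21, 14, 12, 7, 3 (positions 1,2,3,4,5,9,10,11,13): it rises to 21 then falls. Length 9 is optimal.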